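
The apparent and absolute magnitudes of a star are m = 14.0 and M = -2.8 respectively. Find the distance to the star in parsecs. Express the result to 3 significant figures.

d ≈ 22900 pc

Distance modulus: m − M = 14.0 − (-2.8) = 16.800
m − M = 5 log₁₀ d − 5
log₁₀ d = (m − M)/5 + 1 = 4.3600
d = 10^4.3600 = 22910 pc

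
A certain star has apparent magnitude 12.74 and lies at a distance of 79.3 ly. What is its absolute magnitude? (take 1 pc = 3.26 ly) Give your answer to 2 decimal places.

d = 79.3 ly / 3.26 = 24.33 pc
5 log₁₀(d/10 pc) = 5 log₁₀(24.33) − 5 = 1.930
M = m − 5 log₁₀(d/10) = 12.74 − 1.930 = 10.810

M ≈ 10.81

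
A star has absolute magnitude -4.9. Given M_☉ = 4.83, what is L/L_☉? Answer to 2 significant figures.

L/L_☉ ≈ 7800

M − M_☉ = -4.9 − 4.83 = -9.730
L/L_☉ = 10^(−0.4 (M − M_☉)) = 10^3.892 = 7798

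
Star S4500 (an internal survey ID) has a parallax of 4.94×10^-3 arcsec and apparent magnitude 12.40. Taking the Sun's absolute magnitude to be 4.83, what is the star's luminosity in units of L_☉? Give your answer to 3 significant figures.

L/L_☉ ≈ 0.384

d = 1/p = 1/4.94×10^-3″ = 202.4 pc
M = m − 5 log₁₀ d + 5 = 12.40 − 5·2.3063 + 5 = 5.869
M − M_☉ = 5.869 − 4.83 = 1.039
L/L_☉ = 10^(−0.4 × 1.039) = 0.3842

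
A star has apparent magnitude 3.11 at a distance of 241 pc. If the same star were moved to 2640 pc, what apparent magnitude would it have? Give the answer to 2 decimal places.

Flux ∝ 1/d², so Δm = 5 log₁₀(d₂/d₁) = 5 log₁₀(2640/241) = 5.198
m₂ = m₁ + Δm = 3.11 + (5.198) = 8.308

m ≈ 8.31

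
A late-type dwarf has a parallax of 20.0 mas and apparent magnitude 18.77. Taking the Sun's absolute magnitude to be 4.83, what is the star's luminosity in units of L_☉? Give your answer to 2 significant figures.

d = 1/p = 1000/20.0 mas = 50.00 pc
M = m − 5 log₁₀ d + 5 = 18.77 − 5·1.6990 + 5 = 15.275
M − M_☉ = 15.275 − 4.83 = 10.445
L/L_☉ = 10^(−0.4 × 10.445) = 6.637×10^-5

L/L_☉ ≈ 6.6×10^-5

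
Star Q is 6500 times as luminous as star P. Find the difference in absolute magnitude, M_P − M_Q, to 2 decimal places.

Pogson: ΔM = −2.5 log₁₀(ratio) = −2.5 log₁₀(6500) = −2.5 × 3.8129 = -9.532
Star Q is brighter so has the smaller magnitude: M_P − M_Q is positive.

M_P − M_Q ≈ 9.53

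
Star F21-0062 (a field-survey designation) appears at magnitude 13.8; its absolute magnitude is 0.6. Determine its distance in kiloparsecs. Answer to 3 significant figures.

Distance modulus: m − M = 13.8 − (0.6) = 13.200
m − M = 5 log₁₀ d − 5
log₁₀ d = (m − M)/5 + 1 = 3.6400
d = 10^3.6400 = 4365 pc
= 4.365 kpc

d ≈ 4.37 kpc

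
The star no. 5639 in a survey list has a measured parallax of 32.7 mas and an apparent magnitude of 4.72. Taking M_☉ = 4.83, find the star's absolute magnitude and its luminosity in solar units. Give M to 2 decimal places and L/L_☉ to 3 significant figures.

d = 1/p = 1000/32.7 mas = 30.58 pc
M = m − 5 log₁₀ d + 5 = 4.72 − 5·1.4855 + 5 = 2.293
M − M_☉ = 2.293 − 4.83 = -2.537
L/L_☉ = 10^(−0.4 × -2.537) = 10.35

M ≈ 2.29; L/L_☉ ≈ 10.3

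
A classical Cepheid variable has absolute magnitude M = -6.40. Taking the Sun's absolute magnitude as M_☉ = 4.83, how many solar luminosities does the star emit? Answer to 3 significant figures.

L/L_☉ ≈ 31000

M − M_☉ = -6.40 − 4.83 = -11.230
L/L_☉ = 10^(−0.4 (M − M_☉)) = 10^4.492 = 31050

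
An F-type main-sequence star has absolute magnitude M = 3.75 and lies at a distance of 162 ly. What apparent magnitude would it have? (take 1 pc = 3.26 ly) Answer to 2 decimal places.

m ≈ 7.23

d = 162 ly / 3.26 = 49.69 pc
m = M + 5 log₁₀ d − 5 = 3.75 + 5·1.6963 − 5 = 7.231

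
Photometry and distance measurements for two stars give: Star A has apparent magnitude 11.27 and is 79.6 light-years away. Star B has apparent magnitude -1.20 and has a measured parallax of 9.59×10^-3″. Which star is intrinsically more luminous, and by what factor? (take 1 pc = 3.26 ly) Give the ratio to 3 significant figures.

Star A: d = 79.6 ly / 3.26 = 24.42 pc
Star A: M = m − 5 log₁₀ d + 5 = 11.27 − 5·1.3877 + 5 = 9.332
Star B: d = 1/p = 1/9.59×10^-3″ = 104.3 pc
Star B: M = m − 5 log₁₀ d + 5 = -1.20 − 5·2.0182 + 5 = -6.291
ΔM = M_A − M_B = 9.332 − (-6.291) = 15.622; smaller M is more luminous → Star B.
L ratio = 10^(0.4 |ΔM|) = 10^6.249 = 1.774×10^6

Star B is more luminous, by a factor of 1.77×10^6.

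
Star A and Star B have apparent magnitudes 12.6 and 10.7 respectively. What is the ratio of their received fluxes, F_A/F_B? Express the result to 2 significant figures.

F_A/F_B ≈ 0.17

Δm = 12.6 − (10.7) = 1.9
Flux ratio = 10^(−0.4 Δm) = 10^(−0.4 × 1.9) = 10^-0.760 = 0.1738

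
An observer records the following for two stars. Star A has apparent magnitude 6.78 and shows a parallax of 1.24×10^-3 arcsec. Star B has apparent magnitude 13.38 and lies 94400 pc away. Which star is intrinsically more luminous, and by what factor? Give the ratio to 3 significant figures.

Star B is more luminous, by a factor of 31.4.

Star A: d = 1/p = 1/1.24×10^-3″ = 806.5 pc
Star A: M = m − 5 log₁₀ d + 5 = 6.78 − 5·2.9066 + 5 = -2.753
Star B: M = m − 5 log₁₀ d + 5 = 13.38 − 5·4.9750 + 5 = -6.495
ΔM = M_A − M_B = -2.753 − (-6.495) = 3.742; smaller M is more luminous → Star B.
L ratio = 10^(0.4 |ΔM|) = 10^1.497 = 31.39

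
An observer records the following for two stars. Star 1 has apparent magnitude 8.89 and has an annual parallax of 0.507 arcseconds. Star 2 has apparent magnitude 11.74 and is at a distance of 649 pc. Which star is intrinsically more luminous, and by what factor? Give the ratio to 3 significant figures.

Star 2 is more luminous, by a factor of 7840.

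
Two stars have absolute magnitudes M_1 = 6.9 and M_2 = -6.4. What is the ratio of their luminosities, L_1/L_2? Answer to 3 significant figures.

ΔM = M_1 − M_2 = 13.3
L_1/L_2 = 10^(−0.4 ΔM) = 10^-5.320 = 4.786×10^-6

L_1/L_2 ≈ 4.79×10^-6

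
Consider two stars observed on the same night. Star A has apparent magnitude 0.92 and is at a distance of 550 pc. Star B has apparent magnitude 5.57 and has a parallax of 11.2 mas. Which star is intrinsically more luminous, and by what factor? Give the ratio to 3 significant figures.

Star A: M = m − 5 log₁₀ d + 5 = 0.92 − 5·2.7404 + 5 = -7.782
Star B: p = 11.2 mas = 0.0112″ → d = 1/p = 89.29 pc
Star B: M = m − 5 log₁₀ d + 5 = 5.57 − 5·1.9508 + 5 = 0.816
ΔM = M_A − M_B = -7.782 − (0.816) = -8.598; smaller M is more luminous → Star A.
L ratio = 10^(0.4 |ΔM|) = 10^3.439 = 2749

Star A is more luminous, by a factor of 2750.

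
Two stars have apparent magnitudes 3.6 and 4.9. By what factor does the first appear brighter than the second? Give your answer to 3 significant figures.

3.31

Magnitude difference = -1.3
Flux ratio = 10^(−0.4 Δm) = 10^(−0.4 × -1.3) = 10^0.520 = 3.311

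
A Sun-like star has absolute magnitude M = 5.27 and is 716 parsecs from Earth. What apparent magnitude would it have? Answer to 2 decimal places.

m ≈ 14.54

m = M + 5 log₁₀ d − 5 = 5.27 + 5·2.8549 − 5 = 14.545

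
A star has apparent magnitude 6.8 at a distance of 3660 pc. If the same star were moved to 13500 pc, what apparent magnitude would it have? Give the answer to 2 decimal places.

Flux ∝ 1/d², so Δm = 5 log₁₀(d₂/d₁) = 5 log₁₀(13500/3660) = 2.834
m₂ = m₁ + Δm = 6.8 + (2.834) = 9.634

m ≈ 9.63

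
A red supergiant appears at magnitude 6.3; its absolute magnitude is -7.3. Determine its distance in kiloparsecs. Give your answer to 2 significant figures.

d ≈ 5.2 kpc

Distance modulus: m − M = 6.3 − (-7.3) = 13.600
m − M = 5 log₁₀ d − 5
log₁₀ d = (m − M)/5 + 1 = 3.7200
d = 10^3.7200 = 5248 pc
= 5.248 kpc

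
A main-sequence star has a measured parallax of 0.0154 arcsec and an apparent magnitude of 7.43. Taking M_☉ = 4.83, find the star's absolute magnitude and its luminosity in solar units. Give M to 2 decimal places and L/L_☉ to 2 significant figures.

M ≈ 3.37; L/L_☉ ≈ 3.8

d = 1/p = 1/0.0154″ = 64.94 pc
M = m − 5 log₁₀ d + 5 = 7.43 − 5·1.8125 + 5 = 3.368
M − M_☉ = 3.368 − 4.83 = -1.462
L/L_☉ = 10^(−0.4 × -1.462) = 3.846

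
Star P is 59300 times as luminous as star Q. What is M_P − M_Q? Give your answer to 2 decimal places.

M_P − M_Q ≈ -11.93

Pogson: ΔM = −2.5 log₁₀(ratio) = −2.5 log₁₀(59300) = −2.5 × 4.7731 = -11.933
Star P is brighter, so it has the smaller magnitude: the difference is negative.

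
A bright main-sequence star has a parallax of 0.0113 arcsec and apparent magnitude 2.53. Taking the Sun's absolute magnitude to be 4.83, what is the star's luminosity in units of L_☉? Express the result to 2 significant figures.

L/L_☉ ≈ 650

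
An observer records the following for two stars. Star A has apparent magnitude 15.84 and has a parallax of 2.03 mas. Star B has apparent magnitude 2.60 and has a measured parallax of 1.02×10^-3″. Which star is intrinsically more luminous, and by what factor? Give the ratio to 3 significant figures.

Star B is more luminous, by a factor of 783000.

Star A: p = 2.03 mas = 2.03×10^-3″ → d = 1/p = 492.6 pc
Star A: M = m − 5 log₁₀ d + 5 = 15.84 − 5·2.6925 + 5 = 7.377
Star B: d = 1/p = 1/1.02×10^-3″ = 980.4 pc
Star B: M = m − 5 log₁₀ d + 5 = 2.60 − 5·2.9914 + 5 = -7.357
ΔM = M_A − M_B = 7.377 − (-7.357) = 14.734; smaller M is more luminous → Star B.
L ratio = 10^(0.4 |ΔM|) = 10^5.894 = 783100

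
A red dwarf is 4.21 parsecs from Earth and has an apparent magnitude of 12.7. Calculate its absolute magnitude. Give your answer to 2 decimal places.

M ≈ 14.58

5 log₁₀(d/10 pc) = 5 log₁₀(4.210) − 5 = -1.879
M = m − 5 log₁₀(d/10) = 12.7 + 1.879 = 14.579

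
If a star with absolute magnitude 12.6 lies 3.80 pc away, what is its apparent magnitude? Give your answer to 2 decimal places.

m ≈ 10.50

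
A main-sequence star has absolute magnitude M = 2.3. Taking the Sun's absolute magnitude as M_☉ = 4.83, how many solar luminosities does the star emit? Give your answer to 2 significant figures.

M − M_☉ = 2.3 − 4.83 = -2.530
L/L_☉ = 10^(−0.4 (M − M_☉)) = 10^1.012 = 10.28

L/L_☉ ≈ 10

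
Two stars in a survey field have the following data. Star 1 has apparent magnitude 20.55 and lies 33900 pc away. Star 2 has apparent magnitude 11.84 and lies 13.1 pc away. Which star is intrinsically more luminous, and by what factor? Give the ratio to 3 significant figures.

Star 1 is more luminous, by a factor of 2200.

Star 1: M = m − 5 log₁₀ d + 5 = 20.55 − 5·4.5302 + 5 = 2.899
Star 2: M = m − 5 log₁₀ d + 5 = 11.84 − 5·1.1173 + 5 = 11.254
ΔM = M_1 − M_2 = 2.899 − (11.254) = -8.355; smaller M is more luminous → Star 1.
L ratio = 10^(0.4 |ΔM|) = 10^3.342 = 2197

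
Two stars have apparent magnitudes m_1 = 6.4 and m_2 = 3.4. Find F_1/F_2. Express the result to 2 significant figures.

F_1/F_2 ≈ 0.063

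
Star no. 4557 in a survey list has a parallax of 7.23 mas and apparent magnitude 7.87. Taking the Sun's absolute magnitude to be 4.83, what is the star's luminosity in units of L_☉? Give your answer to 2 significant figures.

d = 1/p = 1000/7.23 mas = 138.3 pc
M = m − 5 log₁₀ d + 5 = 7.87 − 5·2.1409 + 5 = 2.166
M − M_☉ = 2.166 − 4.83 = -2.664
L/L_☉ = 10^(−0.4 × -2.664) = 11.63

L/L_☉ ≈ 12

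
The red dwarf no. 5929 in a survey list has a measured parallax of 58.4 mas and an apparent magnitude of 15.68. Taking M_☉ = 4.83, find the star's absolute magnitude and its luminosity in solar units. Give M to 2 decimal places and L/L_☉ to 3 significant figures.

M ≈ 14.51; L/L_☉ ≈ 1.34×10^-4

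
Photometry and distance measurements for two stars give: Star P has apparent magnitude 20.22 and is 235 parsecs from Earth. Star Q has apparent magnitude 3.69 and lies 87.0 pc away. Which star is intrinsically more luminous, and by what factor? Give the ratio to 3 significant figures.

Star P: M = m − 5 log₁₀ d + 5 = 20.22 − 5·2.3711 + 5 = 13.365
Star Q: M = m − 5 log₁₀ d + 5 = 3.69 − 5·1.9395 + 5 = -1.008
ΔM = M_P − M_Q = 13.365 − (-1.008) = 14.372; smaller M is more luminous → Star Q.
L ratio = 10^(0.4 |ΔM|) = 10^5.749 = 560900

Star Q is more luminous, by a factor of 561000.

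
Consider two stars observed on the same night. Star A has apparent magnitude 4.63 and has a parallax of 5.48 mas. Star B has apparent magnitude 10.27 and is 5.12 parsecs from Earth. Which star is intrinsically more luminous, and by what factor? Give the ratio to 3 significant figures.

Star A is more luminous, by a factor of 229000.

Star A: p = 5.48 mas = 5.48×10^-3″ → d = 1/p = 182.5 pc
Star A: M = m − 5 log₁₀ d + 5 = 4.63 − 5·2.2612 + 5 = -1.676
Star B: M = m − 5 log₁₀ d + 5 = 10.27 − 5·0.7093 + 5 = 11.724
ΔM = M_A − M_B = -1.676 − (11.724) = -13.400; smaller M is more luminous → Star A.
L ratio = 10^(0.4 |ΔM|) = 10^5.360 = 229000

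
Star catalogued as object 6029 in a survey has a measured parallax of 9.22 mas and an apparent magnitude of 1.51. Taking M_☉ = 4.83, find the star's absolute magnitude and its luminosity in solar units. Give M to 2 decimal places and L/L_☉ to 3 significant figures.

M ≈ -3.67; L/L_☉ ≈ 2500

d = 1/p = 1000/9.22 mas = 108.5 pc
M = m − 5 log₁₀ d + 5 = 1.51 − 5·2.0353 + 5 = -3.666
M − M_☉ = -3.666 − 4.83 = -8.496
L/L_☉ = 10^(−0.4 × -8.496) = 2503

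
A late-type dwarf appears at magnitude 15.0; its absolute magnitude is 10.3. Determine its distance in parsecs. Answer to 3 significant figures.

d ≈ 87.1 pc

μ = m − M = 4.700
m − M = 5 log₁₀ d − 5
log₁₀ d = (m − M)/5 + 1 = 1.9400
d = 10^1.9400 = 87.10 pc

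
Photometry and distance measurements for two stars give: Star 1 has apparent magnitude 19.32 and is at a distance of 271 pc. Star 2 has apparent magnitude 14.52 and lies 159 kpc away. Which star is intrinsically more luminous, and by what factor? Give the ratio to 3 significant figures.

Star 2 is more luminous, by a factor of 2.86×10^7.

Star 1: M = m − 5 log₁₀ d + 5 = 19.32 − 5·2.4330 + 5 = 12.155
Star 2: d = 159 kpc = 159000 pc
Star 2: M = m − 5 log₁₀ d + 5 = 14.52 − 5·5.2014 + 5 = -6.487
ΔM = M_1 − M_2 = 12.155 − (-6.487) = 18.642; smaller M is more luminous → Star 2.
L ratio = 10^(0.4 |ΔM|) = 10^7.457 = 2.863×10^7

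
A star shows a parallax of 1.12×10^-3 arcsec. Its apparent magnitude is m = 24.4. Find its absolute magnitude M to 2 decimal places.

M ≈ 14.65

d = 1/p = 1/1.12×10^-3″ = 892.9 pc
5 log₁₀(d/10 pc) = 5 log₁₀(892.9) − 5 = 9.754
M = m − 5 log₁₀(d/10) = 24.4 − 9.754 = 14.646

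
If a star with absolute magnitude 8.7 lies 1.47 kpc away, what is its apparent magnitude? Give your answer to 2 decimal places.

m ≈ 19.54

d = 1.47 kpc = 1470 pc
m = M + 5 log₁₀ d − 5 = 8.7 + 5·3.1673 − 5 = 19.537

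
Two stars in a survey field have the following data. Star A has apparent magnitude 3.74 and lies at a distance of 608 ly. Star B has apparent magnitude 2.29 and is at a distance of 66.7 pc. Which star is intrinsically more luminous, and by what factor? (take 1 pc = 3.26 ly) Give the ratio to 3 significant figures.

Star A: d = 608 ly / 3.26 = 186.5 pc
Star A: M = m − 5 log₁₀ d + 5 = 3.74 − 5·2.2707 + 5 = -2.613
Star B: M = m − 5 log₁₀ d + 5 = 2.29 − 5·1.8241 + 5 = -1.831
ΔM = M_A − M_B = -2.613 − (-1.831) = -0.783; smaller M is more luminous → Star A.
L ratio = 10^(0.4 |ΔM|) = 10^0.313 = 2.056

Star A is more luminous, by a factor of 2.06.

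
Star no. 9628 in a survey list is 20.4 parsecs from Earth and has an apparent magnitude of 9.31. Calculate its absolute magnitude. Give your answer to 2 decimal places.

5 log₁₀(d/10 pc) = 5 log₁₀(20.40) − 5 = 1.548
M = m − 5 log₁₀(d/10) = 9.31 − 1.548 = 7.762

M ≈ 7.76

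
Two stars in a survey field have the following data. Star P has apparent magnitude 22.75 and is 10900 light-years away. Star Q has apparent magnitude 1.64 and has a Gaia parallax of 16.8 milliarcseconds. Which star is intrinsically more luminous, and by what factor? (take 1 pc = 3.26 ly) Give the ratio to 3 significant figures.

Star Q is more luminous, by a factor of 88100.

Star P: d = 10900 ly / 3.26 = 3344 pc
Star P: M = m − 5 log₁₀ d + 5 = 22.75 − 5·3.5242 + 5 = 10.129
Star Q: p = 16.8 mas = 0.0168″ → d = 1/p = 59.52 pc
Star Q: M = m − 5 log₁₀ d + 5 = 1.64 − 5·1.7747 + 5 = -2.233
ΔM = M_P − M_Q = 10.129 − (-2.233) = 12.362; smaller M is more luminous → Star Q.
L ratio = 10^(0.4 |ΔM|) = 10^4.945 = 88100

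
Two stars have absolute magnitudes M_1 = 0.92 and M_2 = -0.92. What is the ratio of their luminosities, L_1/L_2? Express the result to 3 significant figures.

ΔM = M_1 − M_2 = 1.84
L_1/L_2 = 10^(−0.4 ΔM) = 10^-0.736 = 0.1837

L_1/L_2 ≈ 0.184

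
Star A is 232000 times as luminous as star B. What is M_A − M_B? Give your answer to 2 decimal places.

Pogson: ΔM = −2.5 log₁₀(ratio) = −2.5 log₁₀(232000) = −2.5 × 5.3655 = -13.414
Star A is brighter, so it has the smaller magnitude: the difference is negative.

M_A − M_B ≈ -13.41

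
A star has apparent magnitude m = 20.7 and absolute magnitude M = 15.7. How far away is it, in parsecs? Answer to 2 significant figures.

d ≈ 100 pc

Distance modulus: m − M = 20.7 − (15.7) = 5.000
m − M = 5 log₁₀ d − 5
log₁₀ d = (m − M)/5 + 1 = 2.0000
d = 10^2.0000 = 100.0 pc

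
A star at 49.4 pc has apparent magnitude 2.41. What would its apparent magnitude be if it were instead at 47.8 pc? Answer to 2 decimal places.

m ≈ 2.34

Flux ∝ 1/d², so Δm = 5 log₁₀(d₂/d₁) = 5 log₁₀(47.8/49.4) = -0.071
m₂ = m₁ + Δm = 2.41 + (-0.071) = 2.339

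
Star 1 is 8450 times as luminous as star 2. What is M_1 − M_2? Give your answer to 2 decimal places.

Pogson: ΔM = −2.5 log₁₀(ratio) = −2.5 log₁₀(8450) = −2.5 × 3.9269 = -9.817
Star 1 is brighter, so it has the smaller magnitude: the difference is negative.

M_1 − M_2 ≈ -9.82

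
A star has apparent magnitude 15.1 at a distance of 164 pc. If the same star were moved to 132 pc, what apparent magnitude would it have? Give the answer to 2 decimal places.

Flux ∝ 1/d², so Δm = 5 log₁₀(d₂/d₁) = 5 log₁₀(132/164) = -0.471
m₂ = m₁ + Δm = 15.1 + (-0.471) = 14.629

m ≈ 14.63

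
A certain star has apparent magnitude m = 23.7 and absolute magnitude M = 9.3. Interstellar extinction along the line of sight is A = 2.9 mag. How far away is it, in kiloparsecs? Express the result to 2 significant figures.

d ≈ 2.0 kpc

m − M = 5 log₁₀(d/10 pc) + A  ⇒  23.7 − (9.3) − 2.9 = 5 log₁₀(d/10)
11.500 = 5 log₁₀(d/10)
log₁₀ d = (m − M − A)/5 + 1 = 3.3000
d = 10^3.3000 = 1995 pc
= 1.995 kpc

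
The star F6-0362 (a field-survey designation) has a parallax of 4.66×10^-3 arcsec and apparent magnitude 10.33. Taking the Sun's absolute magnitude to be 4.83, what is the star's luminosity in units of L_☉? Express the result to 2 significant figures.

L/L_☉ ≈ 2.9

d = 1/p = 1/4.66×10^-3″ = 214.6 pc
M = m − 5 log₁₀ d + 5 = 10.33 − 5·2.3316 + 5 = 3.672
M − M_☉ = 3.672 − 4.83 = -1.158
L/L_☉ = 10^(−0.4 × -1.158) = 2.906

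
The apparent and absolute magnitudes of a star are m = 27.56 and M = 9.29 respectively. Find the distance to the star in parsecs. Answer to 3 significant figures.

d ≈ 45100 pc

Distance modulus: m − M = 27.56 − (9.29) = 18.270
m − M = 5 log₁₀ d − 5
log₁₀ d = (m − M)/5 + 1 = 4.6540
d = 10^4.6540 = 45080 pc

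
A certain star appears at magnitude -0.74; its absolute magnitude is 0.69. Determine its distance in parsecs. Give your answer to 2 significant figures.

d ≈ 5.2 pc

μ = m − M = -1.430
m − M = 5 log₁₀ d − 5
log₁₀ d = (m − M)/5 + 1 = 0.7140
d = 10^0.7140 = 5.176 pc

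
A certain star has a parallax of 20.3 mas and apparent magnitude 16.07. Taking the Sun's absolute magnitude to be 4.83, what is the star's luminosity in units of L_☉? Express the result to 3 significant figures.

L/L_☉ ≈ 7.74×10^-4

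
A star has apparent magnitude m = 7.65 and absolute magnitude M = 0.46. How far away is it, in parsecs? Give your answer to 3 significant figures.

d ≈ 274 pc

μ = m − M = 7.190
m − M = 5 log₁₀ d − 5
log₁₀ d = (m − M)/5 + 1 = 2.4380
d = 10^2.4380 = 274.2 pc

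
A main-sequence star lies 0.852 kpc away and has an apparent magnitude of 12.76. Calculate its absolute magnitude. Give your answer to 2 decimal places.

M ≈ 3.11

d = 0.852 kpc = 852.0 pc
5 log₁₀(d/10 pc) = 5 log₁₀(852.0) − 5 = 9.652
M = m − 5 log₁₀(d/10) = 12.76 − 9.652 = 3.108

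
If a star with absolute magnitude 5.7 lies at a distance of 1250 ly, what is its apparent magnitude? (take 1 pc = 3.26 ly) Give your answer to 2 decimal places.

m ≈ 13.62

d = 1250 ly / 3.26 = 383.4 pc
m = M + 5 log₁₀ d − 5 = 5.7 + 5·2.5837 − 5 = 13.618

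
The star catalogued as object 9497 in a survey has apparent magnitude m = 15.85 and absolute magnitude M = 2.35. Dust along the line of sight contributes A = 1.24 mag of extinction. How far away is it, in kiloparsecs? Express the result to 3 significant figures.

d ≈ 2.83 kpc

m − M = 5 log₁₀(d/10 pc) + A  ⇒  15.85 − (2.35) − 1.24 = 5 log₁₀(d/10)
12.260 = 5 log₁₀(d/10)
log₁₀ d = (m − M − A)/5 + 1 = 3.4520
d = 10^3.4520 = 2831 pc
= 2.831 kpc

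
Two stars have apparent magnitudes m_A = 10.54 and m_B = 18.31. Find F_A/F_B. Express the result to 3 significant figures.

Δm = 10.54 − (18.31) = -7.77
Flux ratio = 10^(−0.4 Δm) = 10^(−0.4 × -7.77) = 10^3.108 = 1282

F_A/F_B ≈ 1280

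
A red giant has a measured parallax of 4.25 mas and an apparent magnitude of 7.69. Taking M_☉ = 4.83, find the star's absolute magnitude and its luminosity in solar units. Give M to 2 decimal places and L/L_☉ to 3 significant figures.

d = 1/p = 1000/4.25 mas = 235.3 pc
M = m − 5 log₁₀ d + 5 = 7.69 − 5·2.3716 + 5 = 0.832
M − M_☉ = 0.832 − 4.83 = -3.998
L/L_☉ = 10^(−0.4 × -3.998) = 39.74

M ≈ 0.83; L/L_☉ ≈ 39.7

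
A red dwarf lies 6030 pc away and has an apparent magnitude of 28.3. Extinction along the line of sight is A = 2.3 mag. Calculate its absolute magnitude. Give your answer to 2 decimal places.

5 log₁₀(d/10 pc) = 5 log₁₀(6030) − 5 = 13.902
M = m − 5 log₁₀(d/10) − A = 28.3 − 13.902 − 2.3 = 12.098

M ≈ 12.10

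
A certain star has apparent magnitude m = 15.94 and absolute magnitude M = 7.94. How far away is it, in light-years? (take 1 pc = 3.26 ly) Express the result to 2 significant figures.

d ≈ 1300 ly

μ = m − M = 8.000
m − M = 5 log₁₀ d − 5
log₁₀ d = (m − M)/5 + 1 = 2.6000
d = 10^2.6000 = 398.1 pc
= 1298 ly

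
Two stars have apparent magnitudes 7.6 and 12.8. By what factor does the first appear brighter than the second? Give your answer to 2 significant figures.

Δm = 7.6 − (12.8) = -5.2
Flux ratio = 10^(−0.4 Δm) = 10^(−0.4 × -5.2) = 10^2.080 = 120.2

120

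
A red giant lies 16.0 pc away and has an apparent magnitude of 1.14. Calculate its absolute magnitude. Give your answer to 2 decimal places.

M ≈ 0.12

5 log₁₀(d/10 pc) = 5 log₁₀(16.00) − 5 = 1.021
M = m − 5 log₁₀(d/10) = 1.14 − 1.021 = 0.119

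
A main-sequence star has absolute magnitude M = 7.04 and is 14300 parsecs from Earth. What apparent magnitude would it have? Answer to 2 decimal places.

m ≈ 22.82

m = M + 5 log₁₀ d − 5 = 7.04 + 5·4.1553 − 5 = 22.817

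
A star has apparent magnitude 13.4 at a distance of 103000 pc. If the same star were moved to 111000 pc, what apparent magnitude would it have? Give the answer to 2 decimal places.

m ≈ 13.56

Flux ∝ 1/d², so Δm = 5 log₁₀(d₂/d₁) = 5 log₁₀(111000/103000) = 0.162
m₂ = m₁ + Δm = 13.4 + (0.162) = 13.562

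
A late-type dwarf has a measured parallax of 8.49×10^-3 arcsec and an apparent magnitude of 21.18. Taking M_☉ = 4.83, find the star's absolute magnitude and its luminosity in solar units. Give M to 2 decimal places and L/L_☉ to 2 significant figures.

M ≈ 15.82; L/L_☉ ≈ 4.0×10^-5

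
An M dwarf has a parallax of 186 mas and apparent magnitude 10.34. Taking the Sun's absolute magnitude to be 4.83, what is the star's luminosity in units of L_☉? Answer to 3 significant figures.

L/L_☉ ≈ 1.81×10^-3

d = 1/p = 1000/186 mas = 5.376 pc
M = m − 5 log₁₀ d + 5 = 10.34 − 5·0.7305 + 5 = 11.688
M − M_☉ = 11.688 − 4.83 = 6.858
L/L_☉ = 10^(−0.4 × 6.858) = 1.807×10^-3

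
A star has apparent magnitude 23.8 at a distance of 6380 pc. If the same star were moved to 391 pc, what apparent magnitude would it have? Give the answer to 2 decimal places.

m ≈ 17.74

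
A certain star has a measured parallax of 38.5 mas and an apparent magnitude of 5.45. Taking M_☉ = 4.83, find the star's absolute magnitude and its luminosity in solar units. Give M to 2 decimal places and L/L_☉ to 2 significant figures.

d = 1/p = 1000/38.5 mas = 25.97 pc
M = m − 5 log₁₀ d + 5 = 5.45 − 5·1.4145 + 5 = 3.377
M − M_☉ = 3.377 − 4.83 = -1.453
L/L_☉ = 10^(−0.4 × -1.453) = 3.811

M ≈ 3.38; L/L_☉ ≈ 3.8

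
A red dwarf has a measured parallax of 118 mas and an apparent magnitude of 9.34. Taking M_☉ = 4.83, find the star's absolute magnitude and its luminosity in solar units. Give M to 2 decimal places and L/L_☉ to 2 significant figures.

d = 1/p = 1000/118 mas = 8.475 pc
M = m − 5 log₁₀ d + 5 = 9.34 − 5·0.9281 + 5 = 9.699
M − M_☉ = 9.699 − 4.83 = 4.869
L/L_☉ = 10^(−0.4 × 4.869) = 0.01128

M ≈ 9.70; L/L_☉ ≈ 0.011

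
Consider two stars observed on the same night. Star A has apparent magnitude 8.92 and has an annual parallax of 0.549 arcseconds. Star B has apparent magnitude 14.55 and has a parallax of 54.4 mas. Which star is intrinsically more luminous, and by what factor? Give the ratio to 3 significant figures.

Star A: d = 1/p = 1/0.549″ = 1.821 pc
Star A: M = m − 5 log₁₀ d + 5 = 8.92 − 5·0.2604 + 5 = 12.618
Star B: p = 54.4 mas = 0.0544″ → d = 1/p = 18.38 pc
Star B: M = m − 5 log₁₀ d + 5 = 14.55 − 5·1.2644 + 5 = 13.228
ΔM = M_A − M_B = 12.618 − (13.228) = -0.610; smaller M is more luminous → Star A.
L ratio = 10^(0.4 |ΔM|) = 10^0.244 = 1.754

Star A is more luminous, by a factor of 1.75.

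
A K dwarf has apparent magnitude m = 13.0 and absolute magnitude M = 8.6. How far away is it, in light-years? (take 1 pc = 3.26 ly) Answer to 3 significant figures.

d ≈ 247 ly

Distance modulus: m − M = 13.0 − (8.6) = 4.400
m − M = 5 log₁₀ d − 5
log₁₀ d = (m − M)/5 + 1 = 1.8800
d = 10^1.8800 = 75.86 pc
= 247.3 ly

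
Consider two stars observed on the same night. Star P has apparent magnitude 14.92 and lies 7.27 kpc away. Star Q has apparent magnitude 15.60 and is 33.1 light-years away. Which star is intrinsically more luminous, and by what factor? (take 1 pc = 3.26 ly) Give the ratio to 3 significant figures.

Star P: d = 7.27 kpc = 7270 pc
Star P: M = m − 5 log₁₀ d + 5 = 14.92 − 5·3.8615 + 5 = 0.612
Star Q: d = 33.1 ly / 3.26 = 10.15 pc
Star Q: M = m − 5 log₁₀ d + 5 = 15.60 − 5·1.0066 + 5 = 15.567
ΔM = M_P − M_Q = 0.612 − (15.567) = -14.955; smaller M is more luminous → Star P.
L ratio = 10^(0.4 |ΔM|) = 10^5.982 = 959100

Star P is more luminous, by a factor of 959000.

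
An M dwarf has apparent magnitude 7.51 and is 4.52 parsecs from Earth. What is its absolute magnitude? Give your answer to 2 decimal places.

5 log₁₀(d/10 pc) = 5 log₁₀(4.520) − 5 = -1.724
M = m − 5 log₁₀(d/10) = 7.51 + 1.724 = 9.234

M ≈ 9.23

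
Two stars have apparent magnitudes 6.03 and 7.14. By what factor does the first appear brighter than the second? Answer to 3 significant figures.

Δm = 6.03 − (7.14) = -1.11
Flux ratio = 10^(−0.4 Δm) = 10^(−0.4 × -1.11) = 10^0.444 = 2.780

2.78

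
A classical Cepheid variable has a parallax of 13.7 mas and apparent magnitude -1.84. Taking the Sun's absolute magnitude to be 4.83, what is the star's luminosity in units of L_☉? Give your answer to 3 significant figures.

d = 1/p = 1000/13.7 mas = 72.99 pc
M = m − 5 log₁₀ d + 5 = -1.84 − 5·1.8633 + 5 = -6.156
M − M_☉ = -6.156 − 4.83 = -10.986
L/L_☉ = 10^(−0.4 × -10.986) = 24810

L/L_☉ ≈ 24800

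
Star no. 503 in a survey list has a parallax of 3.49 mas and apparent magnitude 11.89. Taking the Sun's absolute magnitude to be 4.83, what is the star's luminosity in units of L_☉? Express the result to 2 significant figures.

L/L_☉ ≈ 1.2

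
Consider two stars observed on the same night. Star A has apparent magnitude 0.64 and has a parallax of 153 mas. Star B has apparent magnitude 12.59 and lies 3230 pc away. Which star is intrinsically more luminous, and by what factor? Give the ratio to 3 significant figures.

Star B is more luminous, by a factor of 4.05.

Star A: p = 153 mas = 0.153″ → d = 1/p = 6.536 pc
Star A: M = m − 5 log₁₀ d + 5 = 0.64 − 5·0.8153 + 5 = 1.563
Star B: M = m − 5 log₁₀ d + 5 = 12.59 − 5·3.5092 + 5 = 0.044
ΔM = M_A − M_B = 1.563 − (0.044) = 1.519; smaller M is more luminous → Star B.
L ratio = 10^(0.4 |ΔM|) = 10^0.608 = 4.053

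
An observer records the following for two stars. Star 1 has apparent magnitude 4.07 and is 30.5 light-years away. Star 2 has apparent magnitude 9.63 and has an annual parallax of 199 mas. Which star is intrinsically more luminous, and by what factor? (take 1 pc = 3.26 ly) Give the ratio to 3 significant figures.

Star 1 is more luminous, by a factor of 581.

Star 1: d = 30.5 ly / 3.26 = 9.356 pc
Star 1: M = m − 5 log₁₀ d + 5 = 4.07 − 5·0.9711 + 5 = 4.215
Star 2: p = 199 mas = 0.199″ → d = 1/p = 5.025 pc
Star 2: M = m − 5 log₁₀ d + 5 = 9.63 − 5·0.7011 + 5 = 11.124
ΔM = M_1 − M_2 = 4.215 − (11.124) = -6.910; smaller M is more luminous → Star 1.
L ratio = 10^(0.4 |ΔM|) = 10^2.764 = 580.6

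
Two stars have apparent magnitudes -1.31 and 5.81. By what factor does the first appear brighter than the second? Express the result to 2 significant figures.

700

Δm = -1.31 − (5.81) = -7.12
Flux ratio = 10^(−0.4 Δm) = 10^(−0.4 × -7.12) = 10^2.848 = 704.7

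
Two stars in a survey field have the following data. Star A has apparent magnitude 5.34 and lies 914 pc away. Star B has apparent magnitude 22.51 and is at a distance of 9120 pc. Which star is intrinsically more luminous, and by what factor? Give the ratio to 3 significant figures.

Star A: M = m − 5 log₁₀ d + 5 = 5.34 − 5·2.9609 + 5 = -4.465
Star B: M = m − 5 log₁₀ d + 5 = 22.51 − 5·3.9600 + 5 = 7.710
ΔM = M_A − M_B = -4.465 − (7.710) = -12.175; smaller M is more luminous → Star A.
L ratio = 10^(0.4 |ΔM|) = 10^4.870 = 74110

Star A is more luminous, by a factor of 74100.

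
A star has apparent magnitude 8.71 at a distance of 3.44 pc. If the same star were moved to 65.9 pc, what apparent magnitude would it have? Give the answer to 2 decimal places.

m ≈ 15.12

Flux ∝ 1/d², so Δm = 5 log₁₀(d₂/d₁) = 5 log₁₀(65.9/3.44) = 6.412
m₂ = m₁ + Δm = 8.71 + (6.412) = 15.122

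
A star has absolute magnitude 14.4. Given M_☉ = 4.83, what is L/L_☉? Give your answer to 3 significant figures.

M − M_☉ = 14.4 − 4.83 = 9.570
L/L_☉ = 10^(−0.4 (M − M_☉)) = 10^-3.828 = 1.486×10^-4

L/L_☉ ≈ 1.49×10^-4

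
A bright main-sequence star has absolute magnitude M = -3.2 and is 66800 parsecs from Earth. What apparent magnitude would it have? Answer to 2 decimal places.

m = M + 5 log₁₀ d − 5 = -3.2 + 5·4.8248 − 5 = 15.924

m ≈ 15.92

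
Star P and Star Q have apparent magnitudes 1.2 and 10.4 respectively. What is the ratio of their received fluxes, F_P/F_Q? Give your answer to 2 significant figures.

Δm = 1.2 − (10.4) = -9.2
Flux ratio = 10^(−0.4 Δm) = 10^(−0.4 × -9.2) = 10^3.680 = 4786

F_P/F_Q ≈ 4800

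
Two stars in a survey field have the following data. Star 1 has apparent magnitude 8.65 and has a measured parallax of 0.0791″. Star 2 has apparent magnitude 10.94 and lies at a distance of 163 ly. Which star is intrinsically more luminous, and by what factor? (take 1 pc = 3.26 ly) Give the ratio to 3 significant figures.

Star 1: d = 1/p = 1/0.0791″ = 12.64 pc
Star 1: M = m − 5 log₁₀ d + 5 = 8.65 − 5·1.1018 + 5 = 8.141
Star 2: d = 163 ly / 3.26 = 50.00 pc
Star 2: M = m − 5 log₁₀ d + 5 = 10.94 − 5·1.6990 + 5 = 7.445
ΔM = M_1 − M_2 = 8.141 − (7.445) = 0.696; smaller M is more luminous → Star 2.
L ratio = 10^(0.4 |ΔM|) = 10^0.278 = 1.898

Star 2 is more luminous, by a factor of 1.90.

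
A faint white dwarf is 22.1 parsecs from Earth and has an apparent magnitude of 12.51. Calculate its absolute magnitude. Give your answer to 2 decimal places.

M ≈ 10.79

5 log₁₀(d/10 pc) = 5 log₁₀(22.10) − 5 = 1.722
M = m − 5 log₁₀(d/10) = 12.51 − 1.722 = 10.788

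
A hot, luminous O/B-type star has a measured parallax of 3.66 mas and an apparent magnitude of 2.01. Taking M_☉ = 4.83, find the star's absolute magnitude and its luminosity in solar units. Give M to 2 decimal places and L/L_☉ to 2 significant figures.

M ≈ -5.17; L/L_☉ ≈ 10000

d = 1/p = 1000/3.66 mas = 273.2 pc
M = m − 5 log₁₀ d + 5 = 2.01 − 5·2.4365 + 5 = -5.173
M − M_☉ = -5.173 − 4.83 = -10.003
L/L_☉ = 10^(−0.4 × -10.003) = 10020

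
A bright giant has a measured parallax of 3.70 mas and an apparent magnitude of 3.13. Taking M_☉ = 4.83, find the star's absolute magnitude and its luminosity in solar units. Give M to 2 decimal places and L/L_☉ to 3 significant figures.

d = 1/p = 1000/3.70 mas = 270.3 pc
M = m − 5 log₁₀ d + 5 = 3.13 − 5·2.4318 + 5 = -4.029
M − M_☉ = -4.029 − 4.83 = -8.859
L/L_☉ = 10^(−0.4 × -8.859) = 3496

M ≈ -4.03; L/L_☉ ≈ 3500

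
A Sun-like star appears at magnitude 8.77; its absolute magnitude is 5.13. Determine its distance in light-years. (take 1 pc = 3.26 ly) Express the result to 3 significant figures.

d ≈ 174 ly

μ = m − M = 3.640
m − M = 5 log₁₀ d − 5
log₁₀ d = (m − M)/5 + 1 = 1.7280
d = 10^1.7280 = 53.46 pc
= 174.3 ly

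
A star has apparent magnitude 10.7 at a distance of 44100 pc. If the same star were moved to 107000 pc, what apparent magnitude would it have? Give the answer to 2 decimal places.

Flux ∝ 1/d², so Δm = 5 log₁₀(d₂/d₁) = 5 log₁₀(107000/44100) = 1.925
m₂ = m₁ + Δm = 10.7 + (1.925) = 12.625

m ≈ 12.62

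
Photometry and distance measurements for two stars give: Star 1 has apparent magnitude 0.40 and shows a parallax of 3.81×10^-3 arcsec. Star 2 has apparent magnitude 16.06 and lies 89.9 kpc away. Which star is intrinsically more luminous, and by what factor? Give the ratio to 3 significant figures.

Star 1 is more luminous, by a factor of 15.7.

Star 1: d = 1/p = 1/3.81×10^-3″ = 262.5 pc
Star 1: M = m − 5 log₁₀ d + 5 = 0.40 − 5·2.4191 + 5 = -6.695
Star 2: d = 89.9 kpc = 89900 pc
Star 2: M = m − 5 log₁₀ d + 5 = 16.06 − 5·4.9538 + 5 = -3.709
ΔM = M_1 − M_2 = -6.695 − (-3.709) = -2.987; smaller M is more luminous → Star 1.
L ratio = 10^(0.4 |ΔM|) = 10^1.195 = 15.65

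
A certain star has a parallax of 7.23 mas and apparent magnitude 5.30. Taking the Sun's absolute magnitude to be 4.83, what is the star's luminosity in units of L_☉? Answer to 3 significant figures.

d = 1/p = 1000/7.23 mas = 138.3 pc
M = m − 5 log₁₀ d + 5 = 5.30 − 5·2.1409 + 5 = -0.404
M − M_☉ = -0.404 − 4.83 = -5.234
L/L_☉ = 10^(−0.4 × -5.234) = 124.1

L/L_☉ ≈ 124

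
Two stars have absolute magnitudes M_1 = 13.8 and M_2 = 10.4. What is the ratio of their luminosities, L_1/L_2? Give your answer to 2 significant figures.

ΔM = M_1 − M_2 = 3.4
L_1/L_2 = 10^(−0.4 ΔM) = 10^-1.360 = 0.04365

L_1/L_2 ≈ 0.044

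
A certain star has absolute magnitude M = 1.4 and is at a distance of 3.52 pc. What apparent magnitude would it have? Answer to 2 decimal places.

m ≈ -0.87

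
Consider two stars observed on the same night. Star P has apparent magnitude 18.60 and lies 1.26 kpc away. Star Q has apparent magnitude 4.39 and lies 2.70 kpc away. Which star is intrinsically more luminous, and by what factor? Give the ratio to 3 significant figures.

Star P: d = 1.26 kpc = 1260 pc
Star P: M = m − 5 log₁₀ d + 5 = 18.60 − 5·3.1004 + 5 = 8.098
Star Q: d = 2.70 kpc = 2700 pc
Star Q: M = m − 5 log₁₀ d + 5 = 4.39 − 5·3.4314 + 5 = -7.767
ΔM = M_P − M_Q = 8.098 − (-7.767) = 15.865; smaller M is more luminous → Star Q.
L ratio = 10^(0.4 |ΔM|) = 10^6.346 = 2.218×10^6

Star Q is more luminous, by a factor of 2.22×10^6.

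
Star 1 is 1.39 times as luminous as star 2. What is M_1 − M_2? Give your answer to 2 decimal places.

Pogson: ΔM = −2.5 log₁₀(ratio) = −2.5 log₁₀(1.39) = −2.5 × 0.1430 = -0.358
Star 1 is brighter, so it has the smaller magnitude: the difference is negative.

M_1 − M_2 ≈ -0.36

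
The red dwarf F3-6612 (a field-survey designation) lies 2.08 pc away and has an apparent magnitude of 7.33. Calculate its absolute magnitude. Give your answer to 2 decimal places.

M ≈ 10.74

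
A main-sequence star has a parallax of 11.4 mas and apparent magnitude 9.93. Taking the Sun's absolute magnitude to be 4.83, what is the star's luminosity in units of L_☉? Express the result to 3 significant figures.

L/L_☉ ≈ 0.702

d = 1/p = 1000/11.4 mas = 87.72 pc
M = m − 5 log₁₀ d + 5 = 9.93 − 5·1.9431 + 5 = 5.215
M − M_☉ = 5.215 − 4.83 = 0.385
L/L_☉ = 10^(−0.4 × 0.385) = 0.7018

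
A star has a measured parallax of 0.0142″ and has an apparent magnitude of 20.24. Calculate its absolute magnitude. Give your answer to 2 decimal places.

d = 1/p = 1/0.0142″ = 70.42 pc
5 log₁₀(d/10 pc) = 5 log₁₀(70.42) − 5 = 4.239
M = m − 5 log₁₀(d/10) = 20.24 − 4.239 = 16.001

M ≈ 16.00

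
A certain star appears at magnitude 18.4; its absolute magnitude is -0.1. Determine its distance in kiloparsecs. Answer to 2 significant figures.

μ = m − M = 18.500
m − M = 5 log₁₀ d − 5
log₁₀ d = (m − M)/5 + 1 = 4.7000
d = 10^4.7000 = 50120 pc
= 50.12 kpc

d ≈ 50 kpc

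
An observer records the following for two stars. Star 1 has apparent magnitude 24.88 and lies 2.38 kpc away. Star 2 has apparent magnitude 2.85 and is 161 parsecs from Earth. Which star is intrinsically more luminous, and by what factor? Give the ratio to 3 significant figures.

Star 2 is more luminous, by a factor of 2.97×10^6.

Star 1: d = 2.38 kpc = 2380 pc
Star 1: M = m − 5 log₁₀ d + 5 = 24.88 − 5·3.3766 + 5 = 12.997
Star 2: M = m − 5 log₁₀ d + 5 = 2.85 − 5·2.2068 + 5 = -3.184
ΔM = M_1 − M_2 = 12.997 − (-3.184) = 16.181; smaller M is more luminous → Star 2.
L ratio = 10^(0.4 |ΔM|) = 10^6.472 = 2.968×10^6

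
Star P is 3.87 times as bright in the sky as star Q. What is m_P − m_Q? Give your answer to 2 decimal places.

Pogson: Δm = −2.5 log₁₀(ratio) = −2.5 log₁₀(3.87) = −2.5 × 0.5877 = -1.469
Star P is brighter, so it has the smaller magnitude: the difference is negative.

m_P − m_Q ≈ -1.47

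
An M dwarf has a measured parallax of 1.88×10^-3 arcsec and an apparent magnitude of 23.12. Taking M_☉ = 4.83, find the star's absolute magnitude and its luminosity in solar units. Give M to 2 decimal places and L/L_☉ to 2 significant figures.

d = 1/p = 1/1.88×10^-3″ = 531.9 pc
M = m − 5 log₁₀ d + 5 = 23.12 − 5·2.7258 + 5 = 14.491
M − M_☉ = 14.491 − 4.83 = 9.661
L/L_☉ = 10^(−0.4 × 9.661) = 1.367×10^-4

M ≈ 14.49; L/L_☉ ≈ 1.4×10^-4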